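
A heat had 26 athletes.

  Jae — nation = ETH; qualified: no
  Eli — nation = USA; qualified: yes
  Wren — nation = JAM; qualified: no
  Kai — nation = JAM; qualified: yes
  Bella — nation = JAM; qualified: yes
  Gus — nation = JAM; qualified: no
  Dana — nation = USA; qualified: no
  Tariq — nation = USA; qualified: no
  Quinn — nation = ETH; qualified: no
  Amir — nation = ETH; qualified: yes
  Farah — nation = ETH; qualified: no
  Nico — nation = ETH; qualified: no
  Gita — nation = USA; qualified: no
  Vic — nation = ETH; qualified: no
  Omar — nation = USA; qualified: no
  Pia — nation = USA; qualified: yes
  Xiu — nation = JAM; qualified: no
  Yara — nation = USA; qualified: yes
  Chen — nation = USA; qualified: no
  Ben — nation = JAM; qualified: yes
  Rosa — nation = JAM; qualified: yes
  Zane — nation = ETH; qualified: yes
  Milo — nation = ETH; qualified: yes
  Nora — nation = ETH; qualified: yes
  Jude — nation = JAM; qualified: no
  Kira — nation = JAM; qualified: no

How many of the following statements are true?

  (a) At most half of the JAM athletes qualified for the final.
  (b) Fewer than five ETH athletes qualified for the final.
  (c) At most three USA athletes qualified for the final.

(a) JAM: |A| = 9, |A ∩ B| = 4; needs |A ∩ B| ≤ |A ∖ B| — true.
(b) ETH: |A| = 9, |A ∩ B| = 4; needs |A ∩ B| < 5 — true.
(c) USA: |A| = 8, |A ∩ B| = 3; needs |A ∩ B| ≤ 3 — true.

3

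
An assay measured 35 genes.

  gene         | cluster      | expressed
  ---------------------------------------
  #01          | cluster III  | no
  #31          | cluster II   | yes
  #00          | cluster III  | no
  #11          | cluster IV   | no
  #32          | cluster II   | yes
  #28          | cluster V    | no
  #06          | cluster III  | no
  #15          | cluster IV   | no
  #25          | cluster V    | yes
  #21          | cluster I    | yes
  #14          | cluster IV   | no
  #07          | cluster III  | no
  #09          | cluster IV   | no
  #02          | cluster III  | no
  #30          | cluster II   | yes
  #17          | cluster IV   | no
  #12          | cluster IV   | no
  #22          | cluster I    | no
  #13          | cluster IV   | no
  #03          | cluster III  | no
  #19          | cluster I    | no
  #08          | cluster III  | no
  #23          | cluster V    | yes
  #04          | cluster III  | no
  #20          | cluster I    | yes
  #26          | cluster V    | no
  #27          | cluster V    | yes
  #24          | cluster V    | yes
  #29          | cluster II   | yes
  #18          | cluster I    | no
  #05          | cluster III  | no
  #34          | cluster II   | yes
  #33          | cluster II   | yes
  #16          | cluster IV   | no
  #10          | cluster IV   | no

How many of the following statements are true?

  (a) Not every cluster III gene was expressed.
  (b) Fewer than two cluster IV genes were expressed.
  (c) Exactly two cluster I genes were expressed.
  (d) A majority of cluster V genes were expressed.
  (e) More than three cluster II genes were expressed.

(a) cluster III: |A| = 9, |A ∩ B| = 0; needs A ⊄ B (|A ∖ B| ≥ 1) — true.
(b) cluster IV: |A| = 9, |A ∩ B| = 0; needs |A ∩ B| < 2 — true.
(c) cluster I: |A| = 5, |A ∩ B| = 2; needs |A ∩ B| = 2 — true.
(d) cluster V: |A| = 6, |A ∩ B| = 4; needs |A ∩ B| > |A ∖ B| — true.
(e) cluster II: |A| = 6, |A ∩ B| = 6; needs |A ∩ B| > 3 — true.

5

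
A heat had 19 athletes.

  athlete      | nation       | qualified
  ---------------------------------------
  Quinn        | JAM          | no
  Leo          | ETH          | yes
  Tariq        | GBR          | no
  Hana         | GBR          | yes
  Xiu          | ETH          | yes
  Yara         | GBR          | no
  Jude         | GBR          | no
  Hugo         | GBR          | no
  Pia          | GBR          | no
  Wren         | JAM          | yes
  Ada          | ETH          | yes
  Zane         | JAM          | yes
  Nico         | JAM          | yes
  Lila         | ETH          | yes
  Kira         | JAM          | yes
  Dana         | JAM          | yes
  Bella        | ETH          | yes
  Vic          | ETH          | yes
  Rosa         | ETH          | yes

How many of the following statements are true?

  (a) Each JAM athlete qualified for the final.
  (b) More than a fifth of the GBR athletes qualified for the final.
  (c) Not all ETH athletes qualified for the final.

0

(a) JAM: |A| = 6, |A ∩ B| = 5; needs A ⊆ B, i.e. every element of A is in B (|A ∖ B| = 0) — false.
(b) GBR: |A| = 6, |A ∩ B| = 1; needs |A ∩ B| / |A| > 1/5 — false.
(c) ETH: |A| = 7, |A ∩ B| = 7; needs A ⊄ B (|A ∖ B| ≥ 1) — false.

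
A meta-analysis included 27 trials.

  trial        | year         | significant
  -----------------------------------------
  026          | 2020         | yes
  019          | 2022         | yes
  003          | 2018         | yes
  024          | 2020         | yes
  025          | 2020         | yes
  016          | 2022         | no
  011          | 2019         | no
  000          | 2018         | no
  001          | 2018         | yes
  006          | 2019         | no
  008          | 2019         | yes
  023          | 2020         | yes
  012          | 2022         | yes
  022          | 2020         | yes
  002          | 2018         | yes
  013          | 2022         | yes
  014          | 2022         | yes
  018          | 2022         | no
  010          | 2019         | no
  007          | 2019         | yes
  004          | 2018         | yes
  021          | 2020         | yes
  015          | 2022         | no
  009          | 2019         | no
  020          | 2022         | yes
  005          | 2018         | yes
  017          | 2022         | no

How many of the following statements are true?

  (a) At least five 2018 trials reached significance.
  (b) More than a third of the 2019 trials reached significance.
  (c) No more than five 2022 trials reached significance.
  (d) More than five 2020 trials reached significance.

3

(a) 2018: |A| = 6, |A ∩ B| = 5; needs |A ∩ B| ≥ 5 — true.
(b) 2019: |A| = 6, |A ∩ B| = 2; needs |A ∩ B| / |A| > 1/3 — false.
(c) 2022: |A| = 9, |A ∩ B| = 5; needs |A ∩ B| ≤ 5 — true.
(d) 2020: |A| = 6, |A ∩ B| = 6; needs |A ∩ B| > 5 — true.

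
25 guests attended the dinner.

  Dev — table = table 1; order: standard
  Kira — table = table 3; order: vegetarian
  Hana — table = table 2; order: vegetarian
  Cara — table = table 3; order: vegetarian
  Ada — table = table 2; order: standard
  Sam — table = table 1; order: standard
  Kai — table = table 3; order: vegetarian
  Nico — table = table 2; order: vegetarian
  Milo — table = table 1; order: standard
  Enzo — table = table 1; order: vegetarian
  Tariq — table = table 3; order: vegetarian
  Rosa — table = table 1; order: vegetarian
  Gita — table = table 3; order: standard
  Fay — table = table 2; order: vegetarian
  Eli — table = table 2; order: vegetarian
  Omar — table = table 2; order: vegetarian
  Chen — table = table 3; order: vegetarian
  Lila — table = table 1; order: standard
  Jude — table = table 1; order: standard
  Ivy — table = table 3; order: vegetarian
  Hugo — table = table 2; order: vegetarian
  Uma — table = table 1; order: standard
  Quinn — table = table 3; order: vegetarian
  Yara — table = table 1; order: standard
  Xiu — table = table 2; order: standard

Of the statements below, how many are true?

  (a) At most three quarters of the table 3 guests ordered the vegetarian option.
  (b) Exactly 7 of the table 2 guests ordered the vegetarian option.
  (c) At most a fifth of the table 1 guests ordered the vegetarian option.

0

(a) table 3: |A| = 8, |A ∩ B| = 7; needs |A ∩ B| / |A| ≤ 3/4 — false.
(b) table 2: |A| = 8, |A ∩ B| = 6; needs |A ∩ B| = 7 — false.
(c) table 1: |A| = 9, |A ∩ B| = 2; needs |A ∩ B| / |A| ≤ 1/5 — false.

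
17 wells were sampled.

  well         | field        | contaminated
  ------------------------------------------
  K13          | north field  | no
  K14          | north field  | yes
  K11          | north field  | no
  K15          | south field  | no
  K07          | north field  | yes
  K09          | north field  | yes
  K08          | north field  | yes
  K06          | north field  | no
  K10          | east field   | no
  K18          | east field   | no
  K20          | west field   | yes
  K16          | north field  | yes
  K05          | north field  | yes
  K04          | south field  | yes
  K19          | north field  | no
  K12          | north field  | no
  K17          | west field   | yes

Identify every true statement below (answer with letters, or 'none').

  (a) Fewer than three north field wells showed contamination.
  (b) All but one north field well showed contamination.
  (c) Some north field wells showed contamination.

(c)

|A| = 11, |A ∩ B| = 6, |A ∖ B| = 5.
(a) |A ∩ B| < 3: fails.
(b) |A ∖ B| = 1: fails.
(c) A ∩ B ≠ ∅ (|A ∩ B| ≥ 1): holds.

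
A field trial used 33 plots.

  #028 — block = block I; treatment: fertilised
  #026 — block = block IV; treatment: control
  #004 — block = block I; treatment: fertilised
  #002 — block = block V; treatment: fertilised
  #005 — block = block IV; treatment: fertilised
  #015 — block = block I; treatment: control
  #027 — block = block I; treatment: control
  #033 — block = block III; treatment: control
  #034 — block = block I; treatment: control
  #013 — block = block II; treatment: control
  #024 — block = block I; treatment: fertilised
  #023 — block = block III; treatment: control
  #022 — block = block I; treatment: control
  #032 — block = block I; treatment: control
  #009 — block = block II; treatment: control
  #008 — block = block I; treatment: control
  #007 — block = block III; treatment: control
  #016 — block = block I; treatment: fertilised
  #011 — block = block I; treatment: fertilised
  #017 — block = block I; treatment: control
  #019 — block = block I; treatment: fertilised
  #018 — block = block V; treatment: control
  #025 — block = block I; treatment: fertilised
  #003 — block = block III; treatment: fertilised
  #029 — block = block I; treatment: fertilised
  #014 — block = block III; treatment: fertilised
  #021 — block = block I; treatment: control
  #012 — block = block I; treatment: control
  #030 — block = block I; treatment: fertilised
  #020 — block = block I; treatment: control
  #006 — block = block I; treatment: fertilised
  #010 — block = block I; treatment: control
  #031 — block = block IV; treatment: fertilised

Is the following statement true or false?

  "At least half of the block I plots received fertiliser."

'At least half of the block I plots received fertiliser' holds iff |A ∩ B| ≥ |A ∖ B|.
|A| = 21, |A ∩ B| = 10, |A ∖ B| = 11.
10 < 11, so the statement is false.

False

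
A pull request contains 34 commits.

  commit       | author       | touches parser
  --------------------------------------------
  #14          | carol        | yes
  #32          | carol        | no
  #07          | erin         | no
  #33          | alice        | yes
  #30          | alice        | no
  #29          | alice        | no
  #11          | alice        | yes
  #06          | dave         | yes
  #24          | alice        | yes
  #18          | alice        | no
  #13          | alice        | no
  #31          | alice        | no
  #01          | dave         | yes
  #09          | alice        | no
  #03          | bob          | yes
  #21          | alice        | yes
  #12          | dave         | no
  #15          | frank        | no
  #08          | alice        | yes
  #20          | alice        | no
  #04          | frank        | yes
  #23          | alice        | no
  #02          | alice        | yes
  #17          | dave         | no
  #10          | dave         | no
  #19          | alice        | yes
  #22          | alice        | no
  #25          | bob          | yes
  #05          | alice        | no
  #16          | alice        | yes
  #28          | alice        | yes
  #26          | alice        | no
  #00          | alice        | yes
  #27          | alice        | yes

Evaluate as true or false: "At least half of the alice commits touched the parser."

True

'At least half of the alice commits touched the parser' holds iff |A ∩ B| ≥ |A ∖ B|.
|A| = 22, |A ∩ B| = 11, |A ∖ B| = 11.
11 = 11, so the statement is true.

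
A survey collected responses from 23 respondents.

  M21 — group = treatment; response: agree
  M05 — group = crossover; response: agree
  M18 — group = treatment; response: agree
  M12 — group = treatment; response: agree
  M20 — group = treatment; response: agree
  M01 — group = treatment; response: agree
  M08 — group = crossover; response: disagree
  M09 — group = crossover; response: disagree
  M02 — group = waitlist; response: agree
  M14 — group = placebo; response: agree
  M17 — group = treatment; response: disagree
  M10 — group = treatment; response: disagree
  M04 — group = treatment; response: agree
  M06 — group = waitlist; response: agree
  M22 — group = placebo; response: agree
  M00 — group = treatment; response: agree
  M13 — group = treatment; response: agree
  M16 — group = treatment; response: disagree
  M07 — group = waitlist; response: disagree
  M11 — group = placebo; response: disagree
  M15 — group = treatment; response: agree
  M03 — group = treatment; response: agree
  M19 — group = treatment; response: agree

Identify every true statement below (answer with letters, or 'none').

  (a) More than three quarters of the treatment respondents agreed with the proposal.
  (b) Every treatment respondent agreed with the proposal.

|A| = 14, |A ∩ B| = 11, |A ∖ B| = 3.
(a) |A ∩ B| / |A| > 3/4: holds.
(b) A ⊆ B, i.e. every element of A is in B (|A ∖ B| = 0): fails.

(a)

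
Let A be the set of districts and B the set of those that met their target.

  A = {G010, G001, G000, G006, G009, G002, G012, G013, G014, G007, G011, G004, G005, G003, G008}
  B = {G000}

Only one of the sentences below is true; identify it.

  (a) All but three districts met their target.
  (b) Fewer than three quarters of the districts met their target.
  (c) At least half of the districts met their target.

(b)

|A| = 15, |A ∩ B| = 1, |A ∖ B| = 14.
(a) requires |A ∖ B| = 3: false.
(b) requires |A ∩ B| / |A| < 3/4: true.
(c) requires |A ∩ B| ≥ |A ∖ B|: false.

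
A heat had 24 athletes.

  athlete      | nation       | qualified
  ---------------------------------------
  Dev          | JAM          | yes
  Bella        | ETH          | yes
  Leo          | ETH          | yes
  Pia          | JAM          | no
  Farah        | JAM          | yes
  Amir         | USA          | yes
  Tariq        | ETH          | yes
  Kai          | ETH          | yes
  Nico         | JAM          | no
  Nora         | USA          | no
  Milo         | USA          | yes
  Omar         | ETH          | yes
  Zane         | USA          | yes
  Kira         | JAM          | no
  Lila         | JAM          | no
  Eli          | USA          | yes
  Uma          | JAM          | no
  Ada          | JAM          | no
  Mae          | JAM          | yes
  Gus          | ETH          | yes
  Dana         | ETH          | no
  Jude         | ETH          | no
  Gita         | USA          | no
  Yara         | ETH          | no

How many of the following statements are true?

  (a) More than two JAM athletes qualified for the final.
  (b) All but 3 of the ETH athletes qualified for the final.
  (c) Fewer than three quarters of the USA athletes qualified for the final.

3

(a) JAM: |A| = 9, |A ∩ B| = 3; needs |A ∩ B| > 2 — true.
(b) ETH: |A| = 9, |A ∩ B| = 6; needs |A ∖ B| = 3 — true.
(c) USA: |A| = 6, |A ∩ B| = 4; needs |A ∩ B| / |A| < 3/4 — true.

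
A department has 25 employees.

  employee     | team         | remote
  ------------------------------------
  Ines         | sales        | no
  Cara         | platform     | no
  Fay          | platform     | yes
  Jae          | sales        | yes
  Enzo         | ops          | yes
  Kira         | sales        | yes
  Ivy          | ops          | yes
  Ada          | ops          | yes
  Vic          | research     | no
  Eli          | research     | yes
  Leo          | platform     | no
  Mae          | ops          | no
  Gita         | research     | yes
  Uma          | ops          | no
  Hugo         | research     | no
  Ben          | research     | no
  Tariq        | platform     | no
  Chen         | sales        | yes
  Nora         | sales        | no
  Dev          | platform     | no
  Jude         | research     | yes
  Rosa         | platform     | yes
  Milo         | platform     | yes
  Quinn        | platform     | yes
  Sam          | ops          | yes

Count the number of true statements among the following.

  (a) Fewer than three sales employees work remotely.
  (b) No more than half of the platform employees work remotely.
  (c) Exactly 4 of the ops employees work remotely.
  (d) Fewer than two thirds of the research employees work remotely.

(a) sales: |A| = 5, |A ∩ B| = 3; needs |A ∩ B| < 3 — false.
(b) platform: |A| = 8, |A ∩ B| = 4; needs |A ∩ B| ≤ |A ∖ B| — true.
(c) ops: |A| = 6, |A ∩ B| = 4; needs |A ∩ B| = 4 — true.
(d) research: |A| = 6, |A ∩ B| = 3; needs |A ∩ B| / |A| < 2/3 — true.

3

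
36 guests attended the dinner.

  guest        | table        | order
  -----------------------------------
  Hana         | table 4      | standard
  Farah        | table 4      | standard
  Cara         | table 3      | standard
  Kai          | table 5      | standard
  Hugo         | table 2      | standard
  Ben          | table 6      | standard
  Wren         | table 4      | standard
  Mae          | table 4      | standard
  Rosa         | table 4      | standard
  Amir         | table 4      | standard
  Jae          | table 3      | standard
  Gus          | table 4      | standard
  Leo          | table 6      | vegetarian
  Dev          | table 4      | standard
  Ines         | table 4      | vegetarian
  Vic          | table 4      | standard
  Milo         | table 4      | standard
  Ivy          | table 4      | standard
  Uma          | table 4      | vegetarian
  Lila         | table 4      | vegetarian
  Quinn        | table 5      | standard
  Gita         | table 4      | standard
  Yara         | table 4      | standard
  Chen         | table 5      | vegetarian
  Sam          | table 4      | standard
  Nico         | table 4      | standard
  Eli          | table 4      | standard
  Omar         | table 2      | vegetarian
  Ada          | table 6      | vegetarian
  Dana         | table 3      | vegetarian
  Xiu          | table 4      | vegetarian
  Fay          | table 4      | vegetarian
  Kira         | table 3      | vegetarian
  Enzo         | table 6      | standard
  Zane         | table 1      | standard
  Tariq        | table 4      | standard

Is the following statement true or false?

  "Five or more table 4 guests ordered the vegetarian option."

Truth condition: |A ∩ B| ≥ 5.
|A| = 22, |A ∩ B| = 5, |A ∖ B| = 17.
|A ∩ B| = 5, so the statement is true.

True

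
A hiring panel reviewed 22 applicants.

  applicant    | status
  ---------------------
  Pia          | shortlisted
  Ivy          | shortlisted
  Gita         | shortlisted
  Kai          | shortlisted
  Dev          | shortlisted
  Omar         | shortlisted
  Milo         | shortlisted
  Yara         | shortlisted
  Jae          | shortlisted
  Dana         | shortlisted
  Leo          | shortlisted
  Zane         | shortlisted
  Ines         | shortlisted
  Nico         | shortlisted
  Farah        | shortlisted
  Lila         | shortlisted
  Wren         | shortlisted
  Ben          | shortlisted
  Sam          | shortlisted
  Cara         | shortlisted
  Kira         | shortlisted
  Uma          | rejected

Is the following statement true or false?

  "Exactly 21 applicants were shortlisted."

'Exactly 21 applicants were shortlisted' holds iff |A ∩ B| = 21.
|A| = 22, |A ∩ B| = 21, |A ∖ B| = 1.
|A ∩ B| = 21, so the statement is true.

True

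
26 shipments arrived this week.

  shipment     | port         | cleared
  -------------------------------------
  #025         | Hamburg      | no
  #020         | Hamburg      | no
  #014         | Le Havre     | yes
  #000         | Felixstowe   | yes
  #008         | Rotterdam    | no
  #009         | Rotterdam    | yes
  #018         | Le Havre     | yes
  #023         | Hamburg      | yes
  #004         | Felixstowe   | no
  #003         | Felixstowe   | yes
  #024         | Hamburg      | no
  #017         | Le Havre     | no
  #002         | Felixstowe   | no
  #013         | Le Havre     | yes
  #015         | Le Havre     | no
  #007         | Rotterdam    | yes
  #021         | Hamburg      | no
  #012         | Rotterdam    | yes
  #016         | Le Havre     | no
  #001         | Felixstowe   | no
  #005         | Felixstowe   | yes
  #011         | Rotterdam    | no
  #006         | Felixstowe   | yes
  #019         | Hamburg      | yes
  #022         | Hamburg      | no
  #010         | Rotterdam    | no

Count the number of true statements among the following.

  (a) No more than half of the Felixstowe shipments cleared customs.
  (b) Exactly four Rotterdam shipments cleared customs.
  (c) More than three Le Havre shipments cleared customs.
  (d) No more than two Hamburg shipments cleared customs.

1

(a) Felixstowe: |A| = 7, |A ∩ B| = 4; needs |A ∩ B| ≤ |A ∖ B| — false.
(b) Rotterdam: |A| = 6, |A ∩ B| = 3; needs |A ∩ B| = 4 — false.
(c) Le Havre: |A| = 6, |A ∩ B| = 3; needs |A ∩ B| > 3 — false.
(d) Hamburg: |A| = 7, |A ∩ B| = 2; needs |A ∩ B| ≤ 2 — true.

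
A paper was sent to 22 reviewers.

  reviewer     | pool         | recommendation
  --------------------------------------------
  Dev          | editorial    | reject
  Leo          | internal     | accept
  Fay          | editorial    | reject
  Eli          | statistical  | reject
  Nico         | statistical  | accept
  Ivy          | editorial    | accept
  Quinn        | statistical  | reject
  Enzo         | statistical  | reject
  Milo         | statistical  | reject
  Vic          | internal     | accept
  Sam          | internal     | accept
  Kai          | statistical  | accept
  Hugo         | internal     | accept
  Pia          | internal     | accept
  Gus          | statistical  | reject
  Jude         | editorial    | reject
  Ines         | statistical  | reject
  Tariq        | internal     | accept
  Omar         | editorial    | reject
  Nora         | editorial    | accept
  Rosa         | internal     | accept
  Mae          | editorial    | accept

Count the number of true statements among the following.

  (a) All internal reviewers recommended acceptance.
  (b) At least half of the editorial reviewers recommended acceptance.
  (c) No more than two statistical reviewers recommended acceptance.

2

(a) internal: |A| = 7, |A ∩ B| = 7; needs A ⊆ B, i.e. every element of A is in B (|A ∖ B| = 0) — true.
(b) editorial: |A| = 7, |A ∩ B| = 3; needs |A ∩ B| ≥ |A ∖ B| — false.
(c) statistical: |A| = 8, |A ∩ B| = 2; needs |A ∩ B| ≤ 2 — true.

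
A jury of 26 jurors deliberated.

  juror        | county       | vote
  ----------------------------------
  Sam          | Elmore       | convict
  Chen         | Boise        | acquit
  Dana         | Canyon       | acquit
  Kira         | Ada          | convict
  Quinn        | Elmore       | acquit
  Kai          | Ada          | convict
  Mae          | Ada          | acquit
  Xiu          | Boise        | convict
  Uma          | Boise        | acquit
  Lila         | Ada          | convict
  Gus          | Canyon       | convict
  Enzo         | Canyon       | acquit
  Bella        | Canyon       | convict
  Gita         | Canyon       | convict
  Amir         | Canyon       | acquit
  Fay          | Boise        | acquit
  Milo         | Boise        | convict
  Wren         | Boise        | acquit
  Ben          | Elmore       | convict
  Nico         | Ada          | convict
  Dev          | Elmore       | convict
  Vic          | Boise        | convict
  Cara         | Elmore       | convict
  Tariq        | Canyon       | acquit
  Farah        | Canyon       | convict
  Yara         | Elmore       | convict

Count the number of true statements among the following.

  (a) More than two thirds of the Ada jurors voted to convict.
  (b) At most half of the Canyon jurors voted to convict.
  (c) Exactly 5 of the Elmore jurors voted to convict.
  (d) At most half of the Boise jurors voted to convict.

4

(a) Ada: |A| = 5, |A ∩ B| = 4; needs |A ∩ B| / |A| > 2/3 — true.
(b) Canyon: |A| = 8, |A ∩ B| = 4; needs |A ∩ B| ≤ |A ∖ B| — true.
(c) Elmore: |A| = 6, |A ∩ B| = 5; needs |A ∩ B| = 5 — true.
(d) Boise: |A| = 7, |A ∩ B| = 3; needs |A ∩ B| ≤ |A ∖ B| — true.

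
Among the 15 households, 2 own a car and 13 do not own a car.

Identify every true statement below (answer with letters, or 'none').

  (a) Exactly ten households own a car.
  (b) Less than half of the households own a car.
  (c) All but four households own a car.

(b)

|A| = 15, |A ∩ B| = 2, |A ∖ B| = 13.
(a) |A ∩ B| = 10: fails.
(b) |A ∩ B| < |A ∖ B|: holds.
(c) |A ∖ B| = 4: fails.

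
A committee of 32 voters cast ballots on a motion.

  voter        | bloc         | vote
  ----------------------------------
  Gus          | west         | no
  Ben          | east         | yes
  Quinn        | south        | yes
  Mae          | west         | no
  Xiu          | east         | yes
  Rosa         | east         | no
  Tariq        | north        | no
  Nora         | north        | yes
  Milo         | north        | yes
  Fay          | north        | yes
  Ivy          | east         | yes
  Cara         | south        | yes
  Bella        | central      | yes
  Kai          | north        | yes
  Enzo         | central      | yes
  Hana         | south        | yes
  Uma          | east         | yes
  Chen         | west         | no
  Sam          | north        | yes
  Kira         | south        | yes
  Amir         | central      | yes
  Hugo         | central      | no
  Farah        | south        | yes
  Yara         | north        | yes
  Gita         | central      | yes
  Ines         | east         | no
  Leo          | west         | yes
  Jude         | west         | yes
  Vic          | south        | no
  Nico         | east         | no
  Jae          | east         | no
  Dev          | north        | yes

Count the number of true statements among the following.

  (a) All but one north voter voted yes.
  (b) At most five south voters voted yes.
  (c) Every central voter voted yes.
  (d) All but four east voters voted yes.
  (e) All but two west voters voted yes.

3

(a) north: |A| = 8, |A ∩ B| = 7; needs |A ∖ B| = 1 — true.
(b) south: |A| = 6, |A ∩ B| = 5; needs |A ∩ B| ≤ 5 — true.
(c) central: |A| = 5, |A ∩ B| = 4; needs A ⊆ B, i.e. every element of A is in B (|A ∖ B| = 0) — false.
(d) east: |A| = 8, |A ∩ B| = 4; needs |A ∖ B| = 4 — true.
(e) west: |A| = 5, |A ∩ B| = 2; needs |A ∖ B| = 2 — false.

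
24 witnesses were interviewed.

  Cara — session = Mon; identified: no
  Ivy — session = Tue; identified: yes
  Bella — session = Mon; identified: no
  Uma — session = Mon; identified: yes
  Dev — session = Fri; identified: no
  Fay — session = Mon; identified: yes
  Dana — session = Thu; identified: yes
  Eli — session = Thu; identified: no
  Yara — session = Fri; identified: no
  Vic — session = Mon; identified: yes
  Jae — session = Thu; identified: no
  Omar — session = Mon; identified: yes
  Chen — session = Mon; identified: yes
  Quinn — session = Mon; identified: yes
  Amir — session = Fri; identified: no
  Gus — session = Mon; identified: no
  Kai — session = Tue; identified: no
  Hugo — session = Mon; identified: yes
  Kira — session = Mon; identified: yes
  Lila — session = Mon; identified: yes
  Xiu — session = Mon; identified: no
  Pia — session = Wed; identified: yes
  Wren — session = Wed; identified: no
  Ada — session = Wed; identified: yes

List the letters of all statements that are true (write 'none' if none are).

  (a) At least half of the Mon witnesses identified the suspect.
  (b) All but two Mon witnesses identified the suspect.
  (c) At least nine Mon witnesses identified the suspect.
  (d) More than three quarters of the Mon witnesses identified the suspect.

(a), (c)

|A| = 13, |A ∩ B| = 9, |A ∖ B| = 4.
(a) |A ∩ B| ≥ |A ∖ B|: holds.
(b) |A ∖ B| = 2: fails.
(c) |A ∩ B| ≥ 9: holds.
(d) |A ∩ B| / |A| > 3/4: fails.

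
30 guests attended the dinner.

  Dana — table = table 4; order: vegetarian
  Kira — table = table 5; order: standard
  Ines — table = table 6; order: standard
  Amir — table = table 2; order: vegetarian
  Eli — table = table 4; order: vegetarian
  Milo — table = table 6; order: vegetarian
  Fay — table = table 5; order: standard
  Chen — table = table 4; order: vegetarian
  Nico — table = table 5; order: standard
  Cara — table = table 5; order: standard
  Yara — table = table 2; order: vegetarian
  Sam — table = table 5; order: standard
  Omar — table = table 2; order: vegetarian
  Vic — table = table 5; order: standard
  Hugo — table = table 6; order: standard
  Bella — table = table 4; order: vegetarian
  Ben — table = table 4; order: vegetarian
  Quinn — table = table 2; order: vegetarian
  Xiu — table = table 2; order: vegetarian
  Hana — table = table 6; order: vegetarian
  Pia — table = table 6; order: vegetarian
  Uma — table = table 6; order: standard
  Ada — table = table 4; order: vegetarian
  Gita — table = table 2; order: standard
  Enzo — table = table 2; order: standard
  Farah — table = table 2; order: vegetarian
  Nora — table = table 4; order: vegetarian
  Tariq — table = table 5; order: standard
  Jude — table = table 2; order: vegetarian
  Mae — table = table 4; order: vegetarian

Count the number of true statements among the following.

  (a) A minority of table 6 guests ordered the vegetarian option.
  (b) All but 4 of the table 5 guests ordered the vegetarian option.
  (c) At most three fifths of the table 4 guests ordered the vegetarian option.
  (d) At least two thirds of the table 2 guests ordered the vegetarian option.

1

(a) table 6: |A| = 6, |A ∩ B| = 3; needs |A ∩ B| < |A ∖ B| — false.
(b) table 5: |A| = 7, |A ∩ B| = 0; needs |A ∖ B| = 4 — false.
(c) table 4: |A| = 8, |A ∩ B| = 8; needs |A ∩ B| / |A| ≤ 3/5 — false.
(d) table 2: |A| = 9, |A ∩ B| = 7; needs |A ∩ B| / |A| ≥ 2/3 — true.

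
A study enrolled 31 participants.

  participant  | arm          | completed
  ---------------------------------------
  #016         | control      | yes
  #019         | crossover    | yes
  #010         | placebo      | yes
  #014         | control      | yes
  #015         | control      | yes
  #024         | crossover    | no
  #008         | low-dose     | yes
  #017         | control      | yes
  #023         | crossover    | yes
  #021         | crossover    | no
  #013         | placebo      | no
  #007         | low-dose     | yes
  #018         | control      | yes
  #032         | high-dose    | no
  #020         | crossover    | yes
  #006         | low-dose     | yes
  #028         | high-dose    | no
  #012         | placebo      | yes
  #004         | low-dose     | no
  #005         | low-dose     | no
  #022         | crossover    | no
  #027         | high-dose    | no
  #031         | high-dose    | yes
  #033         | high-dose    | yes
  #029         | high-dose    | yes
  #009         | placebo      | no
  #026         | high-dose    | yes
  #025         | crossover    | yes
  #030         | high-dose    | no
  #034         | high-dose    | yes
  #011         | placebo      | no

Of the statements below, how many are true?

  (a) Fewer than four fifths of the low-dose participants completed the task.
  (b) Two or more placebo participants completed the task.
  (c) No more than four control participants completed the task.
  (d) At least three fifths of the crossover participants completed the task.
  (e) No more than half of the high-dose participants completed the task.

(a) low-dose: |A| = 5, |A ∩ B| = 3; needs |A ∩ B| / |A| < 4/5 — true.
(b) placebo: |A| = 5, |A ∩ B| = 2; needs |A ∩ B| ≥ 2 — true.
(c) control: |A| = 5, |A ∩ B| = 5; needs |A ∩ B| ≤ 4 — false.
(d) crossover: |A| = 7, |A ∩ B| = 4; needs |A ∩ B| / |A| ≥ 3/5 — false.
(e) high-dose: |A| = 9, |A ∩ B| = 5; needs |A ∩ B| ≤ |A ∖ B| — false.

2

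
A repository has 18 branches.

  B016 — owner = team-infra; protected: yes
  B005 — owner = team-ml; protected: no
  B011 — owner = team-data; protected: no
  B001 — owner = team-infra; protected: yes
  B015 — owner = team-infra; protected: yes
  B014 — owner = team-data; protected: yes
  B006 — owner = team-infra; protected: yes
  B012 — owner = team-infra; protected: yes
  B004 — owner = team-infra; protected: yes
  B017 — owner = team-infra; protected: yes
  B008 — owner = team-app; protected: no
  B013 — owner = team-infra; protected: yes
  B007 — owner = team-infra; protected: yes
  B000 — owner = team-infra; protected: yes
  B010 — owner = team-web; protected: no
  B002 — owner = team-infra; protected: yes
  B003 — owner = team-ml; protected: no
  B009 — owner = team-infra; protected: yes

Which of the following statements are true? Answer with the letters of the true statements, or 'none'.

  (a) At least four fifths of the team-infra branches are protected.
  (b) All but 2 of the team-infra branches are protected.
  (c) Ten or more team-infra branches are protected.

(a), (c)

|A| = 12, |A ∩ B| = 12, |A ∖ B| = 0.
(a) |A ∩ B| / |A| ≥ 4/5: holds.
(b) |A ∖ B| = 2: fails.
(c) |A ∩ B| ≥ 10: holds.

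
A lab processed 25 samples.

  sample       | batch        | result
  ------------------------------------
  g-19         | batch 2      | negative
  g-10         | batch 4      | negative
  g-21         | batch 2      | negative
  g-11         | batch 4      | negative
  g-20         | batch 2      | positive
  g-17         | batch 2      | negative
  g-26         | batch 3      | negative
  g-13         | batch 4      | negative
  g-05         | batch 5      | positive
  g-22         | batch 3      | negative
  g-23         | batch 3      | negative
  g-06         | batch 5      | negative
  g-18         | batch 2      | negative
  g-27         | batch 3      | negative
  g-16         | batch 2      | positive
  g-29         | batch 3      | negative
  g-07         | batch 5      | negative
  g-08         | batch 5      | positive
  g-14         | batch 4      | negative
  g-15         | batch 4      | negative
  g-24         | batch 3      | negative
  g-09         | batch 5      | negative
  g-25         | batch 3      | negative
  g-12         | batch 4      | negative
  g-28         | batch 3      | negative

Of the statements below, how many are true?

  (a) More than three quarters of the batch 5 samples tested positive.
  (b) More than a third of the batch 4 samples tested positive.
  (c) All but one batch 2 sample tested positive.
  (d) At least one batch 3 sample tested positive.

(a) batch 5: |A| = 5, |A ∩ B| = 2; needs |A ∩ B| / |A| > 3/4 — false.
(b) batch 4: |A| = 6, |A ∩ B| = 0; needs |A ∩ B| / |A| > 1/3 — false.
(c) batch 2: |A| = 6, |A ∩ B| = 2; needs |A ∖ B| = 1 — false.
(d) batch 3: |A| = 8, |A ∩ B| = 0; needs A ∩ B ≠ ∅ (|A ∩ B| ≥ 1) — false.

0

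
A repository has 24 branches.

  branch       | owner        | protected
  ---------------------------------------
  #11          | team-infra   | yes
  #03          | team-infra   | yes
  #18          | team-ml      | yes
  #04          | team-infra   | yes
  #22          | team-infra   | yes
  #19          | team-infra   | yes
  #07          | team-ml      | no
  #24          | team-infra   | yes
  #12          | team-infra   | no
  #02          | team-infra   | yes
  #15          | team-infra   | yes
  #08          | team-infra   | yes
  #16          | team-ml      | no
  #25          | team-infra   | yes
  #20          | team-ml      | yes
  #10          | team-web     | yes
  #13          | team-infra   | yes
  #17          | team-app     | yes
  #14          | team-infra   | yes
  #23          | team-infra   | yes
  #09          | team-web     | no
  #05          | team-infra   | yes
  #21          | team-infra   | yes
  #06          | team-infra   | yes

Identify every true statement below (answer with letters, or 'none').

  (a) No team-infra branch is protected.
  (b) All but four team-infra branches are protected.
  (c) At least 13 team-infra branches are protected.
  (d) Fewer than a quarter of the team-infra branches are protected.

|A| = 17, |A ∩ B| = 16, |A ∖ B| = 1.
(a) A ∩ B = ∅ (|A ∩ B| = 0): fails.
(b) |A ∖ B| = 4: fails.
(c) |A ∩ B| ≥ 13: holds.
(d) |A ∩ B| / |A| < 1/4: fails.

(c)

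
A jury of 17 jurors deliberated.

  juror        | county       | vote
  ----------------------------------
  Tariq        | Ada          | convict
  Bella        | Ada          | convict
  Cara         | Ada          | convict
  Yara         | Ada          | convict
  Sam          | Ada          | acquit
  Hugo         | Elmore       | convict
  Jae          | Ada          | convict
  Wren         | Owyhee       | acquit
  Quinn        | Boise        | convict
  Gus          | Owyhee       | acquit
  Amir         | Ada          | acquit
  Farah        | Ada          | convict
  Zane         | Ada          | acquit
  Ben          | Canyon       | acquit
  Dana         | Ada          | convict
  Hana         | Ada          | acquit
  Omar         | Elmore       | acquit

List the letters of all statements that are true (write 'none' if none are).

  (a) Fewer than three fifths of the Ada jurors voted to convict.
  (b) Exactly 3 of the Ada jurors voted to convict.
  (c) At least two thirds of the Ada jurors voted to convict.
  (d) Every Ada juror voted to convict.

|A| = 11, |A ∩ B| = 7, |A ∖ B| = 4.
(a) |A ∩ B| / |A| < 3/5: fails.
(b) |A ∩ B| = 3: fails.
(c) |A ∩ B| / |A| ≥ 2/3: fails.
(d) A ⊆ B, i.e. every element of A is in B (|A ∖ B| = 0): fails.

none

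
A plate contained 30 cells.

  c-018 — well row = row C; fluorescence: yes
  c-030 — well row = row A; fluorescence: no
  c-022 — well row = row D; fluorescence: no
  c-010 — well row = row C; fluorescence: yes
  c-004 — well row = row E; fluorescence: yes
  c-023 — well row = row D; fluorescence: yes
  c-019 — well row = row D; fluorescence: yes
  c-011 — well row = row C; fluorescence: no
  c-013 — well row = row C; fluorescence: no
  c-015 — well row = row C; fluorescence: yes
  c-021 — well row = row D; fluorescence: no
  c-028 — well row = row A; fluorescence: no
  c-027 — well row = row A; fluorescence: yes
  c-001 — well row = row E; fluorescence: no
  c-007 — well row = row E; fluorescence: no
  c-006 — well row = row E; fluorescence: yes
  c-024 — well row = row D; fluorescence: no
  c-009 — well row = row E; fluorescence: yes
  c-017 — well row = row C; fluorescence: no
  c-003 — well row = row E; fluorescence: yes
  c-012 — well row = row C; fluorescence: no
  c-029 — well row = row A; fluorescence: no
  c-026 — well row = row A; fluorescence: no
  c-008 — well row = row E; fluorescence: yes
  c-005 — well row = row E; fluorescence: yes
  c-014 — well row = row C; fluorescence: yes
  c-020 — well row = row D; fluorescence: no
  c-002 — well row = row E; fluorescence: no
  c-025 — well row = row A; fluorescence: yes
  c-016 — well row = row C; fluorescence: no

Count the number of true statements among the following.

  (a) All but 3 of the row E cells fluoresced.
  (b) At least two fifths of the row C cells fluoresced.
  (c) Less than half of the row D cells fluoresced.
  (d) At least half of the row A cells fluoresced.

(a) row E: |A| = 9, |A ∩ B| = 6; needs |A ∖ B| = 3 — true.
(b) row C: |A| = 9, |A ∩ B| = 4; needs |A ∩ B| / |A| ≥ 2/5 — true.
(c) row D: |A| = 6, |A ∩ B| = 2; needs |A ∩ B| < |A ∖ B| — true.
(d) row A: |A| = 6, |A ∩ B| = 2; needs |A ∩ B| ≥ |A ∖ B| — false.

3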